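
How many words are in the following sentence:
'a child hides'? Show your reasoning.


Split into words: a | child | hides = 3 words.

3


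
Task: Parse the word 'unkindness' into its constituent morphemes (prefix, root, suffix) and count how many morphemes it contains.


Step 1: Identify prefix: 'un' (meaning: not/reverse)
Step 2: Identify root: 'kind'
Step 3: Identify suffix(es): 'ness'
Decomposition: un- (prefix: not/reverse) + kind (root) + -ness (suffix: state of)
Total morphemes: 3

3 morphemes (un- (prefix: not/reverse) + kind (root) + -ness (suffix: state of))


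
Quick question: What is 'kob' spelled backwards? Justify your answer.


Reverse 'kob' character by character: 'bok'.

bok


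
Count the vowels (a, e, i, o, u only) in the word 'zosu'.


Vowels in 'zosu': o, u = 2 vowels.

2


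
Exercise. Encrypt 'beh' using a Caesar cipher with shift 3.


Shift each letter by 3: b -> e, e -> h, h -> k. Result: 'ehk'.

ehk


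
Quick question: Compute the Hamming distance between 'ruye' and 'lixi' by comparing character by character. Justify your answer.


Alignment:
Position 1: 'r' vs 'l' = DIFFER
Position 2: 'u' vs 'i' = DIFFER
Position 3: 'y' vs 'x' = DIFFER
Position 4: 'e' vs 'i' = DIFFER
Total differences: 4

4


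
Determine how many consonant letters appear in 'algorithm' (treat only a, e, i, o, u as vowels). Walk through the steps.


Consonants in 'algorithm': l, g, r, t, h, m = 6 consonants.

6


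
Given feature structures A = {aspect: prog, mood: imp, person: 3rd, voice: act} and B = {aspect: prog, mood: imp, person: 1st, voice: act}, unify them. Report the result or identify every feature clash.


Compare features:
aspect: A=prog vs B=prog -> unified: prog
mood: A=imp vs B=imp -> unified: imp
person: A=3rd vs B=1st -> CLASH
voice: A=act vs B=act -> unified: act
Clash detected on feature 'person' (3rd vs 1st); unification fails.

CLASH on 'person' (3rd vs 1st)


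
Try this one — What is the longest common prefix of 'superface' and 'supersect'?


Compare from the start: 5 characters match: 'super'. Mismatch at position 6: 'f' vs 's'.

super


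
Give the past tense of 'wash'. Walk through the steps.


Apply rule: Add -ed. 'wash' becomes 'washed'.

washed


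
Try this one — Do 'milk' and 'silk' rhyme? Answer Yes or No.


Rime (stressed vowel + following sounds) of 'milk': -ilk = /ɪlk/
Rime of 'silk': -ilk = /ɪlk/
/ɪlk/ and /ɪlk/ are the same ending sound, so the words rhyme.

Yes


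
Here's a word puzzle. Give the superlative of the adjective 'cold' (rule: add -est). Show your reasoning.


Apply superlative formation (add -est): 'cold' -> 'coldest'.

coldest


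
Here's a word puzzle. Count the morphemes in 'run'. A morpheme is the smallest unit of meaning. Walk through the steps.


Decomposition: run (free morpheme) = 1 morpheme(s)

1 morphemes


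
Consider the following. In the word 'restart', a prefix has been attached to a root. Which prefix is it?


The word 'restart' = 're' (prefix) + 'start' (root). The prefix is 're'.

re


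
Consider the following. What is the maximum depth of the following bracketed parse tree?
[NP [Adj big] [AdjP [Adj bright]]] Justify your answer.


Count bracket nesting levels:
'[' at pos 0: depth = 1
'[' at pos 4: depth = 2
'[' at pos 14: depth = 2
'[' at pos 20: depth = 3
Maximum depth reached: 3

3


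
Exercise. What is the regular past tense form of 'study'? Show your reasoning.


Apply rule: Change -y to -ied. 'study' becomes 'studied'.

studied


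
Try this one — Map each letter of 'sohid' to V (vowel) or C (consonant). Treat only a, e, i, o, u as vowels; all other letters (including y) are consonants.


Letter mapping: s = C, o = V, h = C, i = V, d = C.

CVCVC


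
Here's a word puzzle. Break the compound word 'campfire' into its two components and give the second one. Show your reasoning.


Split 'campfire' into 'camp' + 'fire'. The second part is 'fire'.

fire


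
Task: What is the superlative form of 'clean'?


Apply superlative formation (add -est): 'clean' -> 'cleanest'.

cleanest


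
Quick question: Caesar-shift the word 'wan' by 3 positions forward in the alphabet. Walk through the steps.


Shift each letter by 3: w -> z, a -> d, n -> q. Result: 'zdq'.

zdq


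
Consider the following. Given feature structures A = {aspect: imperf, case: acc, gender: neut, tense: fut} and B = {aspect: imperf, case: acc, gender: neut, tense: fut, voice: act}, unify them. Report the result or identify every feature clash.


Compare features:
aspect: A=imperf vs B=imperf -> unified: imperf
case: A=acc vs B=acc -> unified: acc
gender: A=neut vs B=neut -> unified: neut
tense: A=fut vs B=fut -> unified: fut
voice: A=_ vs B=act -> unified: act
No clashes found.

Unified: {aspect: imperf, case: acc, gender: neut, tense: fut, voice: act}


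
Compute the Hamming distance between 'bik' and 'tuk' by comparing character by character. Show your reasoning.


Alignment:
Position 1: 'b' vs 't' = DIFFER
Position 2: 'i' vs 'u' = DIFFER
Position 3: 'k' vs 'k' = match
Total differences: 2

2


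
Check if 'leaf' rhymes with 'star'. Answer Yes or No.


Rime (stressed vowel + following sounds) of 'leaf': -eaf = /iːf/
Rime of 'star': -ar = /ɑːr/
/iːf/ and /ɑːr/ are different ending sounds, so the words do not rhyme.

No


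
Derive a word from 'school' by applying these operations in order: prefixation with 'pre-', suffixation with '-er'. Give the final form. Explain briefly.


Step 1: Add prefix 'pre-' to 'school' = 'preschool'
Step 2: Add suffix '-er' to 'preschool' = 'preschooler'

preschooler


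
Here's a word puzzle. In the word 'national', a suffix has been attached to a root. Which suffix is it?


The word 'national' = 'nation' (root) + '-al' (suffix). The suffix is '-al'.

al


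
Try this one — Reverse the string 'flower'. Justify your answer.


Reverse 'flower' character by character: 'rewolf'.

rewolf


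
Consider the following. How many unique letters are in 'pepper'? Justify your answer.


Unique letters in 'pepper': {e, p, r} = 3 distinct letters.

3


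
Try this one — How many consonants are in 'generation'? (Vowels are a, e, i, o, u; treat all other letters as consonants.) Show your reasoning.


Consonants in 'generation': g, n, r, t, n = 5 consonants.

5


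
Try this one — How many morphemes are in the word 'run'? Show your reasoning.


Decomposition: run (free morpheme) = 1 morpheme(s)

1 morphemes


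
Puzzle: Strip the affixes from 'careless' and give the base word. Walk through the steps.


Remove suffix '-less' from 'careless' to get root 'care'.

care


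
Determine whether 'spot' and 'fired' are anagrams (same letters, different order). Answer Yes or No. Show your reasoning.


Sorted letters of 'spot': 'opst'
Sorted letters of 'fired': 'defir'
They do not match.

No


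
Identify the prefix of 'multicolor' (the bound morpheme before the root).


The word 'multicolor' = 'multi' (prefix) + 'color' (root). The prefix is 'multi'.

multi


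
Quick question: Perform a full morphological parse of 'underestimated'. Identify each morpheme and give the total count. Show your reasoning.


Step 1: Identify prefix: 'under' (meaning: beneath/insufficient)
Step 2: Identify root: 'estimate'
Step 3: Identify suffix(es): 'ed'
Decomposition: under- (prefix: beneath/insufficient) + estimate (root) + -ed (suffix: past)
Total morphemes: 3

3 morphemes (under- (prefix: beneath/insufficient) + estimate (root) + -ed (suffix: past))


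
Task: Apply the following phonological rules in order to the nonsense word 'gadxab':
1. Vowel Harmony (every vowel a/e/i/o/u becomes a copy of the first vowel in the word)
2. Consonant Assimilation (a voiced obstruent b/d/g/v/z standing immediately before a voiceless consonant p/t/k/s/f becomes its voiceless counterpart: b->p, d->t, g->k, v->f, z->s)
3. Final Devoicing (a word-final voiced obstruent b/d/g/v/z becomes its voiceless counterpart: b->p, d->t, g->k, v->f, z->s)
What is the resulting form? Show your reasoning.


Starting form: 'gadxab'
Rule 1: Vowel Harmony: all vowels already match. No change.
Rule 2: Consonant Assimilation: no voiced obstruent (b/d/g/v/z) stands immediately before a voiceless consonant (p/t/k/s/f). No change.
Rule 3: Final Devoicing: word-final voiced obstruent 'b' becomes voiceless 'p'. 'gadxab' -> 'gadxap'
Final form: 'gadxap'

gadxap


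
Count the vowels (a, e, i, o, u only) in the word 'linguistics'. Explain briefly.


Vowels in 'linguistics': i, u, i, i = 4 vowels.

4


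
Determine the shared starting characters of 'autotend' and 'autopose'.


Compare from the start: 4 characters match: 'auto'. Mismatch at position 5: 't' vs 'p'.

auto


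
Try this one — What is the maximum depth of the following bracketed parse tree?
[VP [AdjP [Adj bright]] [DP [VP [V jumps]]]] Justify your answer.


Count bracket nesting levels:
'[' at pos 0: depth = 1
'[' at pos 4: depth = 2
'[' at pos 10: depth = 3
'[' at pos 24: depth = 2
'[' at pos 28: depth = 3
'[' at pos 32: depth = 4
Maximum depth reached: 4

4


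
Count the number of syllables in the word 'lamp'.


Break 'lamp' into syllables: lamp -> lamp = 1 syllable

1 syllable


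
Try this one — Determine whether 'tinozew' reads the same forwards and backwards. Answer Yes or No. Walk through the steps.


Forward: 'tinozew'
Reversed: 'wezonit'
They differ.

No


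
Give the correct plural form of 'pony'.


Apply rule: Change -y to -ies (consonant + y). 'pony' becomes 'ponies'.

ponies


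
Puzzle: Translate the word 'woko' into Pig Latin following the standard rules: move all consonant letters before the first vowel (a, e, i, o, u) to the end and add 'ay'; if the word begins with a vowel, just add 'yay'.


'woko': move consonant cluster 'w' to end and add 'ay': 'okoway'.

okoway


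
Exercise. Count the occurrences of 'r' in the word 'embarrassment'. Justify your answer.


Letter 'r' in 'embarrassment': found at position(s) 5, 6 = 2 occurrence(s).

2


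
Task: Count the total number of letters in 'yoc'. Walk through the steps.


Spell out 'yoc' and number each letter: y(1), o(2), c(3). Total: 3 letters.

3


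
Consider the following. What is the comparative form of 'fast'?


Apply comparative formation (add -er): 'fast' -> 'faster'.

faster


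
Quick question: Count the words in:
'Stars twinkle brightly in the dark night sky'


Split into words: Stars | twinkle | brightly | in | the | dark | night | sky = 8 words.

8


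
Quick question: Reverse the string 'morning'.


Reverse 'morning' character by character: 'gninrom'.

gninrom


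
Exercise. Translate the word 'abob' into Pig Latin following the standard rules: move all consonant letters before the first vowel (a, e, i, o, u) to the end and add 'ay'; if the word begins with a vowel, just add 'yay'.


'abob' starts with a vowel, so add 'yay': 'abobyay'.

abobyay


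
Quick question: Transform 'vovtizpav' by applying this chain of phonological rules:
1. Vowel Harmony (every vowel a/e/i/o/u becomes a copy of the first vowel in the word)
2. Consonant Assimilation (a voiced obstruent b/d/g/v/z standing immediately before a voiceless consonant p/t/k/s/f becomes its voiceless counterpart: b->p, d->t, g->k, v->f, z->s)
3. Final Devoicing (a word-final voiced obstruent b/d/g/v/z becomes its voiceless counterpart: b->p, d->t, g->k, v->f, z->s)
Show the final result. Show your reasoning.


Starting form: 'vovtizpav'
Rule 1: Vowel Harmony: all vowels become 'o' (matching first vowel). 'vovtizpav' -> 'vovtozpov'
Rule 2: Consonant Assimilation: voiced obstruent before voiceless consonant becomes voiceless ('vt' -> 'ft', 'zp' -> 'sp'). 'vovtozpov' -> 'voftospov'
Rule 3: Final Devoicing: word-final voiced obstruent 'v' becomes voiceless 'f'. 'voftospov' -> 'voftospof'
Final form: 'voftospof'

voftospof


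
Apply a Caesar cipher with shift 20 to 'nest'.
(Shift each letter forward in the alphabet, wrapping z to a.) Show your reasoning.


Shift each letter by 20: n -> h, e -> y, s -> m, t -> n. Result: 'hymn'.

hymn


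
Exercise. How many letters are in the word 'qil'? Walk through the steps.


Spell out 'qil' and number each letter: q(1), i(2), l(3). Total: 3 letters.

3


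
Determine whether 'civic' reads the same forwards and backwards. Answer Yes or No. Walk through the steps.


Forward: 'civic'
Reversed: 'civic'
They are identical.

Yes


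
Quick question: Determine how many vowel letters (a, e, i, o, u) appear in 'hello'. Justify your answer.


Vowels in 'hello': e, o = 2 vowels.

2


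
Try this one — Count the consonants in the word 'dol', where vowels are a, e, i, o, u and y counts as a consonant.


Consonants in 'dol': d, l = 2 consonants.

2


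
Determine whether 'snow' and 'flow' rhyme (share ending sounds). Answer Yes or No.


Rime (stressed vowel + following sounds) of 'snow': -ow = /oʊ/
Rime of 'flow': -ow = /oʊ/
/oʊ/ and /oʊ/ are the same ending sound, so the words rhyme.

Yes


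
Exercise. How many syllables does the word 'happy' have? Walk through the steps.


Break 'happy' into syllables: hap-py -> hap | py = 2 syllables

2 syllables


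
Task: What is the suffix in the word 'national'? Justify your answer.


The word 'national' = 'nation' (root) + '-al' (suffix). The suffix is '-al'.

al


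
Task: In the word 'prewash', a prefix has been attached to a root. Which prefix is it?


The word 'prewash' = 'pre' (prefix) + 'wash' (root). The prefix is 'pre'.

pre


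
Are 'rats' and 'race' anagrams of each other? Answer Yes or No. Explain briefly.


Sorted letters of 'rats': 'arst'
Sorted letters of 'race': 'acer'
They do not match.

No


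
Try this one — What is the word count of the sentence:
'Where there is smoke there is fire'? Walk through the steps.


Split into words: Where | there | is | smoke | there | is | fire = 7 words.

7


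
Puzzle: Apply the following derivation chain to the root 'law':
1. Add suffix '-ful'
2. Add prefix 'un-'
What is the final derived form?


Step 1: Add suffix '-ful' to 'law' = 'lawful'
Step 2: Add prefix 'un-' to 'lawful' = 'unlawful'

unlawful


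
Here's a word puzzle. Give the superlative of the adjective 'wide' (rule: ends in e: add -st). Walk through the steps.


Apply superlative formation (ends in e: add -st): 'wide' -> 'widest'.

widest


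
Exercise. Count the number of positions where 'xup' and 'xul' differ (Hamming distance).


Alignment:
Position 1: 'x' vs 'x' = match
Position 2: 'u' vs 'u' = match
Position 3: 'p' vs 'l' = DIFFER
Total differences: 1

1


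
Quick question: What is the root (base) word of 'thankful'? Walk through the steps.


Remove suffix '-ful' from 'thankful' to get root 'thank'.

thank


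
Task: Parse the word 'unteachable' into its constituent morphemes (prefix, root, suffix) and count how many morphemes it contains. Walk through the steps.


Step 1: Identify prefix: 'un' (meaning: not/reverse)
Step 2: Identify root: 'teach'
Step 3: Identify suffix(es): 'able'
Decomposition: un- (prefix: not/reverse) + teach (root) + -able (suffix: capable of)
Total morphemes: 3

3 morphemes (un- (prefix: not/reverse) + teach (root) + -able (suffix: capable of))


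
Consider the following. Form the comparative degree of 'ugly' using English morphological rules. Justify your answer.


Apply comparative formation (consonant + y: change y to i, add -er): 'ugly' -> 'uglier'.

uglier


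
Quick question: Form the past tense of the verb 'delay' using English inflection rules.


Apply rule: Add -ed. 'delay' becomes 'delayed'.

delayed


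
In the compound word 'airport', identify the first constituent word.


Split 'airport' into 'air' + 'port'. The first part is 'air'.

air


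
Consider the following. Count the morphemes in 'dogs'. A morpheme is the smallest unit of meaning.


Decomposition: dog (root) + -s (plural) = 2 morpheme(s)

2 morphemes


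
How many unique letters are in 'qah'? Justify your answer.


Unique letters in 'qah': {a, h, q} = 3 distinct letters.

3


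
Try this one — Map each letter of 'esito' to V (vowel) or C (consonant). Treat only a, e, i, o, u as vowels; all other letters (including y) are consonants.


Letter mapping: e = V, s = C, i = V, t = C, o = V.

VCVCV


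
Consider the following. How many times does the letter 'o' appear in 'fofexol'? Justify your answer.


Letter 'o' in 'fofexol': found at position(s) 2, 6 = 2 occurrence(s).

2


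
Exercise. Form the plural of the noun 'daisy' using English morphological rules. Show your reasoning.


Apply rule: Change -y to -ies (consonant + y). 'daisy' becomes 'daisies'.

daisies


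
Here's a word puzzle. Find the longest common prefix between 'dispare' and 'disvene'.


Compare from the start: 3 characters match: 'dis'. Mismatch at position 4: 'p' vs 'v'.

dis


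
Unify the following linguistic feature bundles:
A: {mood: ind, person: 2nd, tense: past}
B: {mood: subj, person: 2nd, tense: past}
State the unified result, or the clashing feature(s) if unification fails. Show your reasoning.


Compare features:
mood: A=ind vs B=subj -> CLASH
person: A=2nd vs B=2nd -> unified: 2nd
tense: A=past vs B=past -> unified: past
Clash detected on feature 'mood' (ind vs subj); unification fails.

CLASH on 'mood' (ind vs subj)


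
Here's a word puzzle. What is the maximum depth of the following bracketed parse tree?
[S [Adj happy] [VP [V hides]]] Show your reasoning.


Count bracket nesting levels:
'[' at pos 0: depth = 1
'[' at pos 3: depth = 2
'[' at pos 15: depth = 2
'[' at pos 19: depth = 3
Maximum depth reached: 3

3


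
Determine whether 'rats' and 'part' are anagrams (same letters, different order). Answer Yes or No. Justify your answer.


Sorted letters of 'rats': 'arst'
Sorted letters of 'part': 'aprt'
They do not match.

No


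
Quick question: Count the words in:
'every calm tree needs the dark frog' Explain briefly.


Split into words: every | calm | tree | needs | the | dark | frog = 7 words.

7


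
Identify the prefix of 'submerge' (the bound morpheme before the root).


The word 'submerge' = 'sub' (prefix) + 'merge' (root). The prefix is 'sub'.

sub


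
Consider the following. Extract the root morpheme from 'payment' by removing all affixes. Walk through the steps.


Remove suffix '-ment' from 'payment' to get root 'pay'.

pay


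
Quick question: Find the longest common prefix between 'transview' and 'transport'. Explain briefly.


Compare from the start: 5 characters match: 'trans'. Mismatch at position 6: 'v' vs 'p'.

trans


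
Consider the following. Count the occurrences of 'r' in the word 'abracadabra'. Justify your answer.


Letter 'r' in 'abracadabra': found at position(s) 3, 10 = 2 occurrence(s).

2


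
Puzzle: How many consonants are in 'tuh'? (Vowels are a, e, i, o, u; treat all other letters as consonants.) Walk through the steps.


Consonants in 'tuh': t, h = 2 consonants.

2


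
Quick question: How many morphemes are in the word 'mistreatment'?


Decomposition: mis- (prefix) + treat (root) + -ment (suffix) = 3 morpheme(s)

3 morphemes


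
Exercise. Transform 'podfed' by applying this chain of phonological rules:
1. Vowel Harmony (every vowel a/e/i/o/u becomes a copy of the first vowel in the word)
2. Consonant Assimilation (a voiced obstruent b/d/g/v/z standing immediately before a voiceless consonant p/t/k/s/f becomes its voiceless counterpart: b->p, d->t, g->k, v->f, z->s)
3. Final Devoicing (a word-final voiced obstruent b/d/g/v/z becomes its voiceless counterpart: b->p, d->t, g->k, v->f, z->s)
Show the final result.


Starting form: 'podfed'
Rule 1: Vowel Harmony: all vowels become 'o' (matching first vowel). 'podfed' -> 'podfod'
Rule 2: Consonant Assimilation: voiced obstruent before voiceless consonant becomes voiceless ('df' -> 'tf'). 'podfod' -> 'potfod'
Rule 3: Final Devoicing: word-final voiced obstruent 'd' becomes voiceless 't'. 'potfod' -> 'potfot'
Final form: 'potfot'

potfot


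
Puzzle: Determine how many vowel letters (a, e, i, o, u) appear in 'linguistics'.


Vowels in 'linguistics': i, u, i, i = 4 vowels.

4


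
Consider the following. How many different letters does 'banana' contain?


Unique letters in 'banana': {a, b, n} = 3 distinct letters.

3


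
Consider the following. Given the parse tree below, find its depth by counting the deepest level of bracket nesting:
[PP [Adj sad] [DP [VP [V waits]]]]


Count bracket nesting levels:
'[' at pos 0: depth = 1
'[' at pos 4: depth = 2
'[' at pos 14: depth = 2
'[' at pos 18: depth = 3
'[' at pos 22: depth = 4
Maximum depth reached: 4

4


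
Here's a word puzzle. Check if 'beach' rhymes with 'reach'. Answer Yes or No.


Rime (stressed vowel + following sounds) of 'beach': -each = /iːtʃ/
Rime of 'reach': -each = /iːtʃ/
/iːtʃ/ and /iːtʃ/ are the same ending sound, so the words rhyme.

Yes


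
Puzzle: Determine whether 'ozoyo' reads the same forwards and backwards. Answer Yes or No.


Forward: 'ozoyo'
Reversed: 'oyozo'
They differ.

No


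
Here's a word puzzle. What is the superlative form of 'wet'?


Apply superlative formation (double final consonant, add -est): 'wet' -> 'wettest'.

wettest


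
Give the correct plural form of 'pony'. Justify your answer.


Apply rule: Change -y to -ies (consonant + y). 'pony' becomes 'ponies'.

ponies


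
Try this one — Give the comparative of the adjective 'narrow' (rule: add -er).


Apply comparative formation (add -er): 'narrow' -> 'narrower'.

narrower


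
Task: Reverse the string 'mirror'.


Reverse 'mirror' character by character: 'rorrim'.

rorrim


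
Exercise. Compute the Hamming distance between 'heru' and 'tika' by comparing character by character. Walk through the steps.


Alignment:
Position 1: 'h' vs 't' = DIFFER
Position 2: 'e' vs 'i' = DIFFER
Position 3: 'r' vs 'k' = DIFFER
Position 4: 'u' vs 'a' = DIFFER
Total differences: 4

4


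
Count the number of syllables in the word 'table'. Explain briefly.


Break 'table' into syllables: ta-ble -> ta | ble = 2 syllables

2 syllables


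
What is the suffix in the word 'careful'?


The word 'careful' = 'care' (root) + '-ful' (suffix). The suffix is '-ful'.

ful


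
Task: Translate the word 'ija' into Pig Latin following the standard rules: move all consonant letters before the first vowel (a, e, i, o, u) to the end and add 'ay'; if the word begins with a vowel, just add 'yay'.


'ija' starts with a vowel, so add 'yay': 'ijayay'.

ijayay


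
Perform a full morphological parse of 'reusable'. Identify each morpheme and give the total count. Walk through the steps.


Step 1: Identify prefix: 're' (meaning: again)
Step 2: Identify root: 'use'
Step 3: Identify suffix(es): 'able'
Decomposition: re- (prefix: again) + use (root) + -able (suffix: capable of)
Total morphemes: 3

3 morphemes (re- (prefix: again) + use (root) + -able (suffix: capable of))


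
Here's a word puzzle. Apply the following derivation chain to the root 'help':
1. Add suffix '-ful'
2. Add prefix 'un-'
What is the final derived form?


Step 1: Add suffix '-ful' to 'help' = 'helpful'
Step 2: Add prefix 'un-' to 'helpful' = 'unhelpful'

unhelpful


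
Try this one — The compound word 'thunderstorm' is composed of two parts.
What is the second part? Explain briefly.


Split 'thunderstorm' into 'thunder' + 'storm'. The second part is 'storm'.

storm


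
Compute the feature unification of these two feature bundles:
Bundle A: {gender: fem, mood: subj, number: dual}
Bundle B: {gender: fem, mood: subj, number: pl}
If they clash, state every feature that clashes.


Compare features:
gender: A=fem vs B=fem -> unified: fem
mood: A=subj vs B=subj -> unified: subj
number: A=dual vs B=pl -> CLASH
Clash detected on feature 'number' (dual vs pl); unification fails.

CLASH on 'number' (dual vs pl)


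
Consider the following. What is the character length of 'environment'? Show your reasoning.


Spell out 'environment' and number each letter: e(1), n(2), v(3), i(4), r(5), o(6), n(7), m(8), e(9), n(10), t(11). Total: 11 letters.

11


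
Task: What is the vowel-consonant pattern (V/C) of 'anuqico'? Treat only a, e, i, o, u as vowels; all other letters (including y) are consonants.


Letter mapping: a = V, n = C, u = V, q = C, i = V, c = C, o = V.

VCVCVCV


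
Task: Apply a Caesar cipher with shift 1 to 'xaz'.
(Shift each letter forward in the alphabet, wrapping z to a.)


Shift each letter by 1: x -> y, a -> b, z -> a. Result: 'yba'.

yba


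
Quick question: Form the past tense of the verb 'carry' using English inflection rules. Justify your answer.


Apply rule: Change -y to -ied. 'carry' becomes 'carried'.

carried


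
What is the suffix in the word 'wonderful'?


The word 'wonderful' = 'wonder' (root) + '-ful' (suffix). The suffix is '-ful'.

ful


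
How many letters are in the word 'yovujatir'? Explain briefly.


Spell out 'yovujatir' and number each letter: y(1), o(2), v(3), u(4), j(5), a(6), t(7), i(8), r(9). Total: 9 letters.

9


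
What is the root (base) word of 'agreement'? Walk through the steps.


Remove suffix '-ment' from 'agreement' to get root 'agree'.

agree


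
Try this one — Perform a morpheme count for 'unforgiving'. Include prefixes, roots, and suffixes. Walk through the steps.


Decomposition: un- (prefix) + forgive (root) + -ing (suffix) = 3 morpheme(s)

3 morphemes


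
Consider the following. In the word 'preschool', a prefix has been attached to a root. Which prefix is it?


The word 'preschool' = 'pre' (prefix) + 'school' (root). The prefix is 'pre'.

pre


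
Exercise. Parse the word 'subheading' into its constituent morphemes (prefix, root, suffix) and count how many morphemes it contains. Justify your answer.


Step 1: Identify prefix: 'sub' (meaning: below)
Step 2: Identify root: 'head'
Step 3: Identify suffix(es): 'ing'
Decomposition: sub- (prefix: below) + head (root) + -ing (suffix: ongoing/result)
Total morphemes: 3

3 morphemes (sub- (prefix: below) + head (root) + -ing (suffix: ongoing/result))


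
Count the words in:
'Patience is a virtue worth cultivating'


Split into words: Patience | is | a | virtue | worth | cultivating = 6 words.

6


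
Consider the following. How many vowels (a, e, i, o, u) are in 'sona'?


Vowels in 'sona': o, a = 2 vowels.

2


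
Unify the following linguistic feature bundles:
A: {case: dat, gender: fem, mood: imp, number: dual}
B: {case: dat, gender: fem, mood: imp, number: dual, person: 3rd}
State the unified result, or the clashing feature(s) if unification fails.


Compare features:
case: A=dat vs B=dat -> unified: dat
gender: A=fem vs B=fem -> unified: fem
mood: A=imp vs B=imp -> unified: imp
number: A=dual vs B=dual -> unified: dual
person: A=_ vs B=3rd -> unified: 3rd
No clashes found.

Unified: {case: dat, gender: fem, mood: imp, number: dual, person: 3rd}


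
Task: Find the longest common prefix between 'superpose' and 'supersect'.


Compare from the start: 5 characters match: 'super'. Mismatch at position 6: 'p' vs 's'.

super


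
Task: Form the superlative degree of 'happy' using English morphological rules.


Apply superlative formation (consonant + y: change y to i, add -est): 'happy' -> 'happiest'.

happiest


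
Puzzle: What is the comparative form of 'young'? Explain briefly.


Apply comparative formation (add -er): 'young' -> 'younger'.

younger


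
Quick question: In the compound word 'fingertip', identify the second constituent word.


Split 'fingertip' into 'finger' + 'tip'. The second part is 'tip'.

tip


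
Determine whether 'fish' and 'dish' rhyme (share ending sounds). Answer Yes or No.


Rime (stressed vowel + following sounds) of 'fish': -ish = /ɪʃ/
Rime of 'dish': -ish = /ɪʃ/
/ɪʃ/ and /ɪʃ/ are the same ending sound, so the words rhyme.

Yes


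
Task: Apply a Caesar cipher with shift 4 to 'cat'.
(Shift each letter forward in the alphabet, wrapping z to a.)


Shift each letter by 4: c -> g, a -> e, t -> x. Result: 'gex'.

gex


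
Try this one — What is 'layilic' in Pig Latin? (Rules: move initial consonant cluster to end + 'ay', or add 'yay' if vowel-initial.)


'layilic': move consonant cluster 'l' to end and add 'ay': 'ayiliclay'.

ayiliclay


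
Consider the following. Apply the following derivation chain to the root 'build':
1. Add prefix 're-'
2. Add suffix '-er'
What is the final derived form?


Step 1: Add prefix 're-' to 'build' = 'rebuild'
Step 2: Add suffix '-er' to 'rebuild' = 'rebuilder'

rebuilder


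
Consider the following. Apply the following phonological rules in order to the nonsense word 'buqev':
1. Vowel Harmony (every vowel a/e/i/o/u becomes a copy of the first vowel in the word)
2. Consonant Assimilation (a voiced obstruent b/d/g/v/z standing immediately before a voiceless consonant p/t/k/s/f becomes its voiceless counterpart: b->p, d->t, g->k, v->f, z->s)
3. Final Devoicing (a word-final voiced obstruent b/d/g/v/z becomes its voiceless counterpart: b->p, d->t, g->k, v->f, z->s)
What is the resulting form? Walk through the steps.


Starting form: 'buqev'
Rule 1: Vowel Harmony: all vowels become 'u' (matching first vowel). 'buqev' -> 'buquv'
Rule 2: Consonant Assimilation: no voiced obstruent (b/d/g/v/z) stands immediately before a voiceless consonant (p/t/k/s/f). No change.
Rule 3: Final Devoicing: word-final voiced obstruent 'v' becomes voiceless 'f'. 'buquv' -> 'buquf'
Final form: 'buquf'

buquf


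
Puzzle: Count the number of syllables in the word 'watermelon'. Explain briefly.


Break 'watermelon' into syllables: wa-ter-mel-on -> wa | ter | mel | on = 4 syllables

4 syllables


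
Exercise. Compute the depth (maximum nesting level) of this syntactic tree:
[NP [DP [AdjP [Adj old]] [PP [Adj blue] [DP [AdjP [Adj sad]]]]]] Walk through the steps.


Count bracket nesting levels:
'[' at pos 0: depth = 1
'[' at pos 4: depth = 2
'[' at pos 8: depth = 3
'[' at pos 14: depth = 4
'[' at pos 25: depth = 3
'[' at pos 29: depth = 4
'[' at pos 40: depth = 4
'[' at pos 44: depth = 5
'[' at pos 50: depth = 6
Maximum depth reached: 6

6


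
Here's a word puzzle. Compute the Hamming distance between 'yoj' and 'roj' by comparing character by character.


Alignment:
Position 1: 'y' vs 'r' = DIFFER
Position 2: 'o' vs 'o' = match
Position 3: 'j' vs 'j' = match
Total differences: 1

1


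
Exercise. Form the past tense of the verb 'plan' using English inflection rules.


Apply rule: Double final consonant and add -ed. 'plan' becomes 'planned'.

planned


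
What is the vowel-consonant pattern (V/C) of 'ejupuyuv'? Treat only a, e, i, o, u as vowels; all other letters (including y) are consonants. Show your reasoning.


Letter mapping: e = V, j = C, u = V, p = C, u = V, y = C, u = V, v = C.

VCVCVCVC


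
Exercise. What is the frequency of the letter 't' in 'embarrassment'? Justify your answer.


Letter 't' in 'embarrassment': found at position(s) 13 = 1 occurrence(s).

1


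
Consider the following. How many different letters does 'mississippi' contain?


Unique letters in 'mississippi': {i, m, p, s} = 4 distinct letters.

4


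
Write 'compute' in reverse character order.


Reverse 'compute' character by character: 'etupmoc'.

etupmoc


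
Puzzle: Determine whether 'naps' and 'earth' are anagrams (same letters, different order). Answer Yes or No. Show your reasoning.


Sorted letters of 'naps': 'anps'
Sorted letters of 'earth': 'aehrt'
They do not match.

No


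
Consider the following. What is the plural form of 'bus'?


Apply rule: Add -es (sibilant/fricative ending). 'bus' becomes 'buses'.

buses


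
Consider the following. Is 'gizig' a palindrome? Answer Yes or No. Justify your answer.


Forward: 'gizig'
Reversed: 'gizig'
They are identical.

Yes


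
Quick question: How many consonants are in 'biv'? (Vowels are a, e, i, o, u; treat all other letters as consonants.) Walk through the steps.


Consonants in 'biv': b, v = 2 consonants.

2


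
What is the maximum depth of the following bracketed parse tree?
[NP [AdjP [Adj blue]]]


Count bracket nesting levels:
'[' at pos 0: depth = 1
'[' at pos 4: depth = 2
'[' at pos 10: depth = 3
Maximum depth reached: 3

3


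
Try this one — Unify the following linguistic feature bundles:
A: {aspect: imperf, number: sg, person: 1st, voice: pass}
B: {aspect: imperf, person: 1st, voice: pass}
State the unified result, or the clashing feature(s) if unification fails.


Compare features:
aspect: A=imperf vs B=imperf -> unified: imperf
number: A=sg vs B=_ -> unified: sg
person: A=1st vs B=1st -> unified: 1st
voice: A=pass vs B=pass -> unified: pass
No clashes found.

Unified: {aspect: imperf, number: sg, person: 1st, voice: pass}


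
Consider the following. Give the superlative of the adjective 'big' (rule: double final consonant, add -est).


Apply superlative formation (double final consonant, add -est): 'big' -> 'biggest'.

biggest


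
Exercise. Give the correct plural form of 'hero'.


Apply rule: Add -es (consonant + o). 'hero' becomes 'heroes'.

heroes


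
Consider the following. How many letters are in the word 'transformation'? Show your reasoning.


Spell out 'transformation' and number each letter: t(1), r(2), a(3), n(4), s(5), f(6), o(7), r(8), m(9), a(10), t(11), i(12), o(13), n(14). Total: 14 letters.

14


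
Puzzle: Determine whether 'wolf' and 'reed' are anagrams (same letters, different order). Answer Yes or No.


Sorted letters of 'wolf': 'flow'
Sorted letters of 'reed': 'deer'
They do not match.

No


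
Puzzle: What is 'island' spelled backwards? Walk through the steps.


Reverse 'island' character by character: 'dnalsi'.

dnalsi


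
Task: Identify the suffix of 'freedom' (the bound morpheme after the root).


The word 'freedom' = 'free' (root) + '-dom' (suffix). The suffix is '-dom'.

dom


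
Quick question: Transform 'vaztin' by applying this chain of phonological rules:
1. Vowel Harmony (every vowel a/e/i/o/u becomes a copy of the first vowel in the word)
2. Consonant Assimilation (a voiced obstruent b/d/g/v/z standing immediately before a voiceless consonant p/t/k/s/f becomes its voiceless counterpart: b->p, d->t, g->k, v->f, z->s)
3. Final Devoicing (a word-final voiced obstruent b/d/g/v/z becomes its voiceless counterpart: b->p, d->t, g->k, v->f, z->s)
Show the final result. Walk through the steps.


Starting form: 'vaztin'
Rule 1: Vowel Harmony: all vowels become 'a' (matching first vowel). 'vaztin' -> 'vaztan'
Rule 2: Consonant Assimilation: voiced obstruent before voiceless consonant becomes voiceless ('zt' -> 'st'). 'vaztan' -> 'vastan'
Rule 3: Final Devoicing: final consonant 'n' is not one of the voiced obstruents b/d/g/v/z. No change.
Final form: 'vastan'

vastan


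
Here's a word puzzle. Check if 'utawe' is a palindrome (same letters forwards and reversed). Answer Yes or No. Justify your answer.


Forward: 'utawe'
Reversed: 'ewatu'
They differ.

No


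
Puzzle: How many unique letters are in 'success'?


Unique letters in 'success': {c, e, s, u} = 4 distinct letters.

4


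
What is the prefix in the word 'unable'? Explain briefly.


The word 'unable' = 'un' (prefix) + 'able' (root). The prefix is 'un'.

un


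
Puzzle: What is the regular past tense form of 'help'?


Apply rule: Add -ed. 'help' becomes 'helped'.

helped


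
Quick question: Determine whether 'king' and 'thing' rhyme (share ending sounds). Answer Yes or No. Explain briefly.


Rime (stressed vowel + following sounds) of 'king': -ing = /ɪŋ/
Rime of 'thing': -ing = /ɪŋ/
/ɪŋ/ and /ɪŋ/ are the same ending sound, so the words rhyme.

Yes


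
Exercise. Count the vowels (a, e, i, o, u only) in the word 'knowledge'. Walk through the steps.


Vowels in 'knowledge': o, e, e = 3 vowels.

3


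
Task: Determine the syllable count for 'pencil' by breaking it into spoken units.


Break 'pencil' into syllables: pen-cil -> pen | cil = 2 syllables

2 syllables


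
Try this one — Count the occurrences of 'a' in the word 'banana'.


Letter 'a' in 'banana': found at position(s) 2, 4, 6 = 3 occurrence(s).

3


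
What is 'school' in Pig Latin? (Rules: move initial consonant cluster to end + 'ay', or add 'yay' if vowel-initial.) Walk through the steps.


'school': move consonant cluster 'sch' to end and add 'ay': 'oolschay'.

oolschay


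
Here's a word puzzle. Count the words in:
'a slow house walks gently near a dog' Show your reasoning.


Split into words: a | slow | house | walks | gently | near | a | dog = 8 words.

8


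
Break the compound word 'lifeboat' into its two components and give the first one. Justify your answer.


Split 'lifeboat' into 'life' + 'boat'. The first part is 'life'.

life


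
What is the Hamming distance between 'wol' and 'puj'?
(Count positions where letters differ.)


Alignment:
Position 1: 'w' vs 'p' = DIFFER
Position 2: 'o' vs 'u' = DIFFER
Position 3: 'l' vs 'j' = DIFFER
Total differences: 3

3


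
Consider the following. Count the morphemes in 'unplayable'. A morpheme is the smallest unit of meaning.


Decomposition: un- (prefix) + play (root) + -able (suffix) = 3 morpheme(s)

3 morphemes


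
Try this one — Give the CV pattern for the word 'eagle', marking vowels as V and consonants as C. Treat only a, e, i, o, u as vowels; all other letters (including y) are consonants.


Letter mapping: e = V, a = V, g = C, l = C, e = V.

VVCCV


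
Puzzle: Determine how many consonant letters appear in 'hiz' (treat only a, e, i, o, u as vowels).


Consonants in 'hiz': h, z = 2 consonants.

2


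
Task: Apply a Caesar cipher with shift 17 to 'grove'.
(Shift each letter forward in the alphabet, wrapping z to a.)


Shift each letter by 17: g -> x, r -> i, o -> f, v -> m, e -> v. Result: 'xifmv'.

xifmv


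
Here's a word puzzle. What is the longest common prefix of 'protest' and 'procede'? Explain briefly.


Compare from the start: 3 characters match: 'pro'. Mismatch at position 4: 't' vs 'c'.

pro


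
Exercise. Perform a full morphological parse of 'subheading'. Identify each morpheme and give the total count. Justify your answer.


Step 1: Identify prefix: 'sub' (meaning: below)
Step 2: Identify root: 'head'
Step 3: Identify suffix(es): 'ing'
Decomposition: sub- (prefix: below) + head (root) + -ing (suffix: ongoing/result)
Total morphemes: 3

3 morphemes (sub- (prefix: below) + head (root) + -ing (suffix: ongoing/result))


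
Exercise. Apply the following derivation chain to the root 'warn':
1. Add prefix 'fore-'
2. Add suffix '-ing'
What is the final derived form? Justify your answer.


Step 1: Add prefix 'fore-' to 'warn' = 'forewarn'
Step 2: Add suffix '-ing' to 'forewarn' = 'forewarning'

forewarning


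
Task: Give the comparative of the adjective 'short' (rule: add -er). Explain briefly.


Apply comparative formation (add -er): 'short' -> 'shorter'.

shorter


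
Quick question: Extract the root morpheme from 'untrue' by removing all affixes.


Remove prefix 'un' from 'untrue' to get root 'true'.

true


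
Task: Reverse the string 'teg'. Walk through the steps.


Reverse 'teg' character by character: 'get'.

get


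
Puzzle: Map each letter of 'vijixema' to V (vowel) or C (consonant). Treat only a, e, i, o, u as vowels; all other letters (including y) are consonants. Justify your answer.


Letter mapping: v = C, i = V, j = C, i = V, x = C, e = V, m = C, a = V.

CVCVCVCV
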